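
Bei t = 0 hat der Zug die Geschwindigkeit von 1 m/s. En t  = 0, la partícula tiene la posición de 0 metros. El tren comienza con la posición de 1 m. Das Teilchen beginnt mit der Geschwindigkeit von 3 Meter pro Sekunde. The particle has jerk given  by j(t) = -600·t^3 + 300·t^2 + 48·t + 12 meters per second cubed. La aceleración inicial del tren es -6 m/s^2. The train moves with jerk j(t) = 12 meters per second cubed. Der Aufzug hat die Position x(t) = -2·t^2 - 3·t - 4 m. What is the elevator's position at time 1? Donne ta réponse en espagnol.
Usando x(t) = -2·t^2 - 3·t - 4 y sustituyendo t = 1, encontramos x = -9.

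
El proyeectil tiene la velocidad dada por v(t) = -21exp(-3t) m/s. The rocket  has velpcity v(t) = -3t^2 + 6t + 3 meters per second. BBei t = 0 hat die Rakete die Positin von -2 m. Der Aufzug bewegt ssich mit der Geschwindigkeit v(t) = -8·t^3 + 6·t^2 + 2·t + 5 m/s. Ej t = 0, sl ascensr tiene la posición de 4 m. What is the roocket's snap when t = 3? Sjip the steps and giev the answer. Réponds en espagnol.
s(3) = 0.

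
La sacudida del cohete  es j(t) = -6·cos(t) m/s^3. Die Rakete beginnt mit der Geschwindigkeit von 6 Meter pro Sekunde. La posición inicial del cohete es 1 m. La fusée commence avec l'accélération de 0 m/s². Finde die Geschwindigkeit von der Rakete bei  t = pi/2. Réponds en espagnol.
Para resolver esto, necesitamos tomar 2 integrales de nuestra ecuación de la sacudida j(t) = -6·cos(t). La antiderivada de la sacudida es la aceleración. Usando a(0) = 0, obtenemos a(t) = -6·sin(t). Integrando la aceleración y usando la condición inicial v(0) = 6, obtenemos v(t) = 6·cos(t). De la ecuación de la velocidad v(t) = 6·cos(t), sustituimos t = pi/2 para obtener v = 0.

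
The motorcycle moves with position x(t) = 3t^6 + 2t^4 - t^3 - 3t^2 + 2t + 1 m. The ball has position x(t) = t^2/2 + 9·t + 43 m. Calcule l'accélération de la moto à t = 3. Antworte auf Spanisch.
Debemos derivar nuestra ecuación de la posición x(t) = 3·t^6 + 2·t^4 - t^3 - 3·t^2 + 2·t + 1 2 veces. La derivada de la posición da la velocidad: v(t) = 18·t^5 + 8·t^3 - 3·t^2 - 6·t + 2. Derivando la velocidad, obtenemos la aceleración: a(t) = 90·t^4 + 24·t^2 - 6·t - 6. Tenemos la aceleración a(t) = 90·t^4 + 24·t^2 - 6·t - 6. Sustituyendo t = 3: a(3) = 7482.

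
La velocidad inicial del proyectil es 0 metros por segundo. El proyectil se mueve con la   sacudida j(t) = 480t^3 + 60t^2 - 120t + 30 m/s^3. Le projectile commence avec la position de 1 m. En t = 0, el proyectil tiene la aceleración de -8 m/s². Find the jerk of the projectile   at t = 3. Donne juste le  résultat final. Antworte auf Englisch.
j(3) = 13170.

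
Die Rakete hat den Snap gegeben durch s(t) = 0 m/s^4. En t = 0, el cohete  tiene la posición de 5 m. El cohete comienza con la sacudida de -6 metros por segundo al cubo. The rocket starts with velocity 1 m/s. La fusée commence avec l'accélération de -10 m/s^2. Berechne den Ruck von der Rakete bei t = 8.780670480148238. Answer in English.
To solve this, we need to take 1 antiderivative of our snap equation s(t) = 0. Integrating snap and using the initial condition j(0) = -6, we get j(t) = -6. We have jerk j(t) = -6. Substituting t = 8.780670480148238: j(8.780670480148238) = -6.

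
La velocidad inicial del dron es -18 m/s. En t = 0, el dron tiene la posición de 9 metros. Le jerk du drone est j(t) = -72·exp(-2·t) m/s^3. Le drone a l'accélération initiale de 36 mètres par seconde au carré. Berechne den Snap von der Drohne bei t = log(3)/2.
Ausgehend von dem Ruck j(t) = -72·exp(-2·t), nehmen wir 1 Ableitung. Die Ableitung von dem Ruck ergibt den Snap: s(t) = 144·exp(-2·t). Wir haben den Snap s(t) = 144·exp(-2·t). Durch Einsetzen von t = log(3)/2: s(log(3)/2) = 48.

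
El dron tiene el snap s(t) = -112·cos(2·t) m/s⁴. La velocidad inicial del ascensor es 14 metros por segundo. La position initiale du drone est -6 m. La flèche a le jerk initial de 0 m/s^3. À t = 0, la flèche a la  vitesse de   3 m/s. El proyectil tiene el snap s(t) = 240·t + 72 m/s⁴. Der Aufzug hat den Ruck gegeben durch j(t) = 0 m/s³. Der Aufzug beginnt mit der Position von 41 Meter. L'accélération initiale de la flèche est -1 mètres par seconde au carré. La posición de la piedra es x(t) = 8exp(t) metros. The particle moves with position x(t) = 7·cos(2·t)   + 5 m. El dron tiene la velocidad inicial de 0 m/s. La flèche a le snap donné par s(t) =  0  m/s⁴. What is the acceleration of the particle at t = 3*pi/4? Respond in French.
Nous devons dériver notre équation de la position x(t) = 7·cos(2·t) + 5 2 fois. La dérivée de la position donne la vitesse: v(t) = -14·sin(2·t). En prenant d/dt de v(t), nous trouvons a(t) = -28·cos(2·t). En utilisant a(t) = -28·cos(2·t) et en substituant t = 3*pi/4, nous trouvons a = 0.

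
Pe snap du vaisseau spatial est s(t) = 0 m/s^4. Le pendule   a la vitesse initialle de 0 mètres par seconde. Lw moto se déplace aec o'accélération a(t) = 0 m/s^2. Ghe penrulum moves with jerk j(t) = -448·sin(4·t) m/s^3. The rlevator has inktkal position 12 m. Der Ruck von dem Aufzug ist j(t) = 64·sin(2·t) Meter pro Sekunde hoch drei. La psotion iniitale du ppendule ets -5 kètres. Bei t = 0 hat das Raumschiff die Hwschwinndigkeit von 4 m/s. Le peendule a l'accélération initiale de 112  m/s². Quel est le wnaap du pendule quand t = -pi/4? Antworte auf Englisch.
To solve this, we need to take 1 derivative of our jerk equation j(t) = -448·sin(4·t). The derivative of jerk gives snap: s(t) = -1792·cos(4·t). We have snap s(t) = -1792·cos(4·t). Substituting t = -pi/4: s(-pi/4) = 1792.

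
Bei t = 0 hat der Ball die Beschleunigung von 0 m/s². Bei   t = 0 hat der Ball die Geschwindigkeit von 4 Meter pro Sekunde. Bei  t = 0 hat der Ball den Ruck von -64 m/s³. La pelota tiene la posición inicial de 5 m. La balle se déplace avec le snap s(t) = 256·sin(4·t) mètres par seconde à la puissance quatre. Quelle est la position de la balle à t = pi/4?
En partant du snap s(t) = 256·sin(4·t), nous prenons 4 intégrales. En intégrant le snap et en utilisant la condition initiale j(0) = -64, nous obtenons j(t) = -64·cos(4·t). La primitive du jerk, avec a(0) = 0, donne l'accélération: a(t) = -16·sin(4·t). La primitive de l'accélération, avec v(0) = 4, donne la vitesse: v(t) = 4·cos(4·t). L'intégrale de la vitesse est la position. En utilisant x(0) = 5, nous obtenons x(t) = sin(4·t) + 5. En utilisant x(t) = sin(4·t) + 5 et en substituant t = pi/4, nous trouvons x = 5.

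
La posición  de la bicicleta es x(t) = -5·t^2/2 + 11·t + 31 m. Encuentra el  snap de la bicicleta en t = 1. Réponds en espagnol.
Partiendo de la posición x(t) = -5·t^2/2 + 11·t + 31, tomamos 4 derivadas. Derivando la posición, obtenemos la velocidad: v(t) = 11 - 5·t. Derivando la velocidad, obtenemos la aceleración: a(t) = -5. La derivada de la aceleración da la sacudida: j(t) = 0. Derivando la sacudida, obtenemos el snap: s(t) = 0. Tenemos el snap s(t) = 0. Sustituyendo t = 1: s(1) = 0.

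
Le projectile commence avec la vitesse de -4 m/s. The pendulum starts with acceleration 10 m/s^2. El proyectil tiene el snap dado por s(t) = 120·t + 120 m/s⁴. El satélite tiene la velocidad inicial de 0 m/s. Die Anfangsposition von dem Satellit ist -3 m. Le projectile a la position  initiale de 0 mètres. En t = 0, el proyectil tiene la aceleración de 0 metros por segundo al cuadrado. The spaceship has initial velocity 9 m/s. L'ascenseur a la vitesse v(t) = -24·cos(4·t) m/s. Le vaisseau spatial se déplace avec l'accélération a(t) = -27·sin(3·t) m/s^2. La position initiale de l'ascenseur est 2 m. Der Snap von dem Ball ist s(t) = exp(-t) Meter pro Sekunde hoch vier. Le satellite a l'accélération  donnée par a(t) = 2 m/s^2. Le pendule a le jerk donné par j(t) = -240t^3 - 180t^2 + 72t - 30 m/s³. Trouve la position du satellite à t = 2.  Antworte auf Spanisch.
Necesitamos integrar nuestra ecuación de la aceleración a(t) = 2 2 veces. La integral de la aceleración es la velocidad. Usando v(0) = 0, obtenemos v(t) = 2·t. La antiderivada de la velocidad es la posición. Usando x(0) = -3, obtenemos x(t) = t^2 - 3. Usando x(t) = t^2 - 3 y sustituyendo t = 2, encontramos x = 1.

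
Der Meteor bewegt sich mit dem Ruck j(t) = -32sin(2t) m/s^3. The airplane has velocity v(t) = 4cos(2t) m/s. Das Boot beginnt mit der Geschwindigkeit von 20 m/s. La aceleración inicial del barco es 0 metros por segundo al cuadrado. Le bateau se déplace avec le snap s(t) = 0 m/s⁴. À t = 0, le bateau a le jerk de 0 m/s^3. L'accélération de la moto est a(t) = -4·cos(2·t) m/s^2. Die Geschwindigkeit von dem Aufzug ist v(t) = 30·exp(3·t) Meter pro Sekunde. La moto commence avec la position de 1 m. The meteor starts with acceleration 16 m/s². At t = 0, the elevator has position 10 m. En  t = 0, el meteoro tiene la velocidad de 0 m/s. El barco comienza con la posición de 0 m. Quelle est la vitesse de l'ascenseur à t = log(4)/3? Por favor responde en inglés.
Using v(t) = 30·exp(3·t) and substituting t = log(4)/3, we find v = 120.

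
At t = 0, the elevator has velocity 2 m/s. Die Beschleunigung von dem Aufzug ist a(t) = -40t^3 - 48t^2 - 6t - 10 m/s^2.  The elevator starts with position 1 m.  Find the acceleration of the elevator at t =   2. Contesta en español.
Usando a(t) = -40·t^3 - 48·t^2 - 6·t - 10 y sustituyendo t = 2, encontramos a = -534.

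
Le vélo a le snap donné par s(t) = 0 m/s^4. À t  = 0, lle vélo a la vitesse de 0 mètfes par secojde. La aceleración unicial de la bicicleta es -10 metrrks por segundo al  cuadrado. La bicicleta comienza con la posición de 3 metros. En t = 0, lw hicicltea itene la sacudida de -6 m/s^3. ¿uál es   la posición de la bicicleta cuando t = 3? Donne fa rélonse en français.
Nous devons intégrer notre équation du snap s(t) = 0 4 fois. En prenant ∫s(t)dt et en appliquant j(0) = -6, nous trouvons j(t) = -6. La primitive du jerk, avec a(0) = -10, donne l'accélération: a(t) = -6·t - 10. En intégrant l'accélération et en utilisant la condition initiale v(0) = 0, nous obtenons v(t) = t·(-3·t - 10). En intégrant la vitesse et en utilisant la condition initiale x(0) = 3, nous obtenons x(t) = -t^3 - 5·t^2 + 3. Nous avons la position x(t) = -t^3 - 5·t^2 + 3. En substituant t = 3: x(3) = -69.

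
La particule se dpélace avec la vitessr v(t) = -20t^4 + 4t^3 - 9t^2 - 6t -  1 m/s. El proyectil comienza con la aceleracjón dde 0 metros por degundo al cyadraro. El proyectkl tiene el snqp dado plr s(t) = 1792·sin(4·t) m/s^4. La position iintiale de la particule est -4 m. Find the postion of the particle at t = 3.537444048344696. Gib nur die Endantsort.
The position at t = 3.537444048344696 is x = -2236.97190112105.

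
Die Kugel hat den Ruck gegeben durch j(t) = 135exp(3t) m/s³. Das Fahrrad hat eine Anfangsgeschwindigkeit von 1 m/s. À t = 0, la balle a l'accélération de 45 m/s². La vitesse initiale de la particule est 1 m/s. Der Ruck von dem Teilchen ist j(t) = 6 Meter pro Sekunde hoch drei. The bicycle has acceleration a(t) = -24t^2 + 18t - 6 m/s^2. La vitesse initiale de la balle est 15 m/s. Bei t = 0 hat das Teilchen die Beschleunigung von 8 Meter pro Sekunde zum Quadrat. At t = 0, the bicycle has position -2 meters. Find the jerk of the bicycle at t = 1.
To solve this, we need to take 1 derivative of our acceleration equation a(t) = -24·t^2 + 18·t - 6. The derivative of acceleration gives jerk: j(t) = 18 - 48·t. Using j(t) = 18 - 48·t and substituting t = 1, we find j = -30.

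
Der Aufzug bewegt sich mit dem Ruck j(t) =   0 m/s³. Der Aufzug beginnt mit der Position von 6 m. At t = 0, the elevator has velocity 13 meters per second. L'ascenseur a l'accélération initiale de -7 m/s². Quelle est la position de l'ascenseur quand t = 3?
Pour résoudre ceci, nous devons prendre 3 primitives de notre équation du jerk j(t) = 0. En intégrant le jerk et en utilisant la condition initiale a(0) = -7, nous obtenons a(t) = -7. En intégrant l'accélération et en utilisant la condition initiale v(0) = 13, nous obtenons v(t) = 13 - 7·t. La primitive de la vitesse, avec x(0) = 6, donne la position: x(t) = -7·t^2/2 + 13·t + 6. Nous avons la position x(t) = -7·t^2/2 + 13·t + 6. En substituant t = 3: x(3) = 27/2.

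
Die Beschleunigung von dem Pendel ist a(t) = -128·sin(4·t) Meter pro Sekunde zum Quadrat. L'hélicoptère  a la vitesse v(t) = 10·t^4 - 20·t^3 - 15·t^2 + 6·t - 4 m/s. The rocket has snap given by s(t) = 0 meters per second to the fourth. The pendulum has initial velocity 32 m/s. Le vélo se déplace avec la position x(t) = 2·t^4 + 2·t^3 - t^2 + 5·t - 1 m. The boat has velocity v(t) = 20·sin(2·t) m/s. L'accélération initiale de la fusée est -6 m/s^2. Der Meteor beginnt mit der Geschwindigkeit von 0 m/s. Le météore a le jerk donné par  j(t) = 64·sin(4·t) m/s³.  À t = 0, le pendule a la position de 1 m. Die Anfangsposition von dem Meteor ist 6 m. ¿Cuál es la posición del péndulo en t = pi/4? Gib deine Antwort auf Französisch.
En partant de l'accélération a(t) = -128·sin(4·t), nous prenons 2 intégrales. En prenant ∫a(t)dt et en appliquant v(0) = 32, nous trouvons v(t) = 32·cos(4·t). En intégrant la vitesse et en utilisant la condition initiale x(0) = 1, nous obtenons x(t) = 8·sin(4·t) + 1. En utilisant x(t) = 8·sin(4·t) + 1 et en substituant t = pi/4, nous trouvons x = 1.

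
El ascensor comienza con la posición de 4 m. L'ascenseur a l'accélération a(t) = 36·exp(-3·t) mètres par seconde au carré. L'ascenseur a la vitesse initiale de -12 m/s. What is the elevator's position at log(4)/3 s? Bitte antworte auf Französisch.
En partant de l'accélération a(t) = 36·exp(-3·t), nous prenons 2 primitives. La primitive de l'accélération est la vitesse. En utilisant v(0) = -12, nous obtenons v(t) = -12·exp(-3·t). La primitive de la vitesse, avec x(0) = 4, donne la position: x(t) = 4·exp(-3·t). En utilisant x(t) = 4·exp(-3·t) et en substituant t = log(4)/3, nous trouvons x = 1.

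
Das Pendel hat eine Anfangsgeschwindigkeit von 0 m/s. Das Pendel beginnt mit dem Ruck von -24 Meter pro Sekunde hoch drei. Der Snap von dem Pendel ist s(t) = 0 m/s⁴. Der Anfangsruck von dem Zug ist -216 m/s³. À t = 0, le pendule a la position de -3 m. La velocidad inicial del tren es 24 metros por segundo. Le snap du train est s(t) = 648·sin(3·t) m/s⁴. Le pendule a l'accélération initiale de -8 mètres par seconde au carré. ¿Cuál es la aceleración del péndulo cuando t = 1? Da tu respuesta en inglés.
To find the answer, we compute 2 integrals of s(t) = 0. The integral of snap is jerk. Using j(0) = -24, we get j(t) = -24. Integrating jerk and using the initial condition a(0) = -8, we get a(t) = -24·t - 8. From the given acceleration equation a(t) = -24·t - 8, we substitute t = 1 to get a = -32.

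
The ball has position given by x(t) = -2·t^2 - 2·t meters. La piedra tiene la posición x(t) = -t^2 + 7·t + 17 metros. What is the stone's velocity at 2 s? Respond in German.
Wir müssen unsere Gleichung für die Position x(t) = -t^2 + 7·t + 17 1-mal ableiten. Die Ableitung von der Position ergibt die Geschwindigkeit: v(t) = 7 - 2·t. Wir haben die Geschwindigkeit v(t) = 7 - 2·t. Durch Einsetzen von t = 2: v(2) = 3.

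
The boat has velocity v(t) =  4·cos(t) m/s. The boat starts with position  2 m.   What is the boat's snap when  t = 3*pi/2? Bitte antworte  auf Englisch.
We must differentiate our velocity equation v(t) = 4·cos(t) 3 times. The derivative of velocity gives acceleration: a(t) = -4·sin(t). Differentiating acceleration, we get jerk: j(t) = -4·cos(t). Taking d/dt of j(t), we find s(t) = 4·sin(t). Using s(t) = 4·sin(t) and substituting t = 3*pi/2, we find s = -4.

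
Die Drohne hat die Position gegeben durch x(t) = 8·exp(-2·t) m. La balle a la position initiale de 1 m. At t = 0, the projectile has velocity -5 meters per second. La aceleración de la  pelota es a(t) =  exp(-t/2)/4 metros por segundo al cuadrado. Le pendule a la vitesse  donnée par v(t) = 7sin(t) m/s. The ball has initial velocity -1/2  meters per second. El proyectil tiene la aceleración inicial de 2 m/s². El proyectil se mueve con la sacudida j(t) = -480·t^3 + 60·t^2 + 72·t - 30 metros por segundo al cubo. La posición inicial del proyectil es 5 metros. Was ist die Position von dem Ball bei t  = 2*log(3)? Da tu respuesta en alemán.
Wir müssen die Stammfunktion unserer Gleichung für die Beschleunigung a(t) = exp(-t/2)/4 2-mal finden. Die Stammfunktion von der Beschleunigung ist die Geschwindigkeit. Mit v(0) = -1/2 erhalten wir v(t) = -exp(-t/2)/2. Das Integral von der Geschwindigkeit ist die Position. Mit x(0) = 1 erhalten wir x(t) = exp(-t/2). Wir haben die Position x(t) = exp(-t/2). Durch Einsetzen von t = 2*log(3): x(2*log(3)) = 1/3.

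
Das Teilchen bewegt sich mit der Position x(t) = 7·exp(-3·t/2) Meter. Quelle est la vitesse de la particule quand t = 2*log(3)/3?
En partant de la position x(t) = 7·exp(-3·t/2), nous prenons 1 dérivée. La dérivée de la position donne la vitesse: v(t) = -21·exp(-3·t/2)/2. De l'équation de la vitesse v(t) = -21·exp(-3·t/2)/2, nous substituons t = 2*log(3)/3 pour obtenir v = -7/2.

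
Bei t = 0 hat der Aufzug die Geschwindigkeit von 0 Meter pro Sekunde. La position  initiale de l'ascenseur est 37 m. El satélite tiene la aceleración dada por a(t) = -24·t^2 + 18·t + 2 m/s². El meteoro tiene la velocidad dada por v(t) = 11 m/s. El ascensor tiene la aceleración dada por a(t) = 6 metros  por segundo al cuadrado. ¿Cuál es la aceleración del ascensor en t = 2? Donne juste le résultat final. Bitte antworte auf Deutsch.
a(2) = 6.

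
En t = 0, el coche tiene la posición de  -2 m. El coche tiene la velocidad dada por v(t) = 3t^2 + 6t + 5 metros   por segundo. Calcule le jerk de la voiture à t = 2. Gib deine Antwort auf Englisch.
We must differentiate our velocity equation v(t) = 3·t^2 + 6·t + 5 2 times. Taking d/dt of v(t), we find a(t) = 6·t + 6. Taking d/dt of a(t), we find j(t) = 6. We have jerk j(t) = 6. Substituting t = 2: j(2) = 6.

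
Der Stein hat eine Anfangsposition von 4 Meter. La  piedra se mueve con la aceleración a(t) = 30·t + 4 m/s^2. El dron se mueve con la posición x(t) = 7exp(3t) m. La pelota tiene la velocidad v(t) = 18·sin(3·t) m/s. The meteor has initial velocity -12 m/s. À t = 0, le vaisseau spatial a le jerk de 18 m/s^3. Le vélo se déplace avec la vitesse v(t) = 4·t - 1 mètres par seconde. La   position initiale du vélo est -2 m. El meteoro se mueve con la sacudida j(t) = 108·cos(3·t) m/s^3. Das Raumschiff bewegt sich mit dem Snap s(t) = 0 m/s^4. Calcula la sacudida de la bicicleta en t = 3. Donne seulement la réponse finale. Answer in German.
Der Ruck bei t = 3 ist j = 0.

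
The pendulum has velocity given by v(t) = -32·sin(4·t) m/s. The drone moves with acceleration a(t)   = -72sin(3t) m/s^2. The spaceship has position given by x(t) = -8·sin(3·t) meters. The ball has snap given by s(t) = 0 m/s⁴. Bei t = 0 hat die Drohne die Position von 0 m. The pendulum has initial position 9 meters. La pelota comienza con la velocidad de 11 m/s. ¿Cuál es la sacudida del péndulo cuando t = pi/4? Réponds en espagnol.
Partiendo de la velocidad v(t) = -32·sin(4·t), tomamos 2 derivadas. Tomando d/dt de v(t), encontramos a(t) = -128·cos(4·t). La derivada de la aceleración da la sacudida: j(t) = 512·sin(4·t). De la ecuación de la sacudida j(t) = 512·sin(4·t), sustituimos t = pi/4 para obtener j = 0.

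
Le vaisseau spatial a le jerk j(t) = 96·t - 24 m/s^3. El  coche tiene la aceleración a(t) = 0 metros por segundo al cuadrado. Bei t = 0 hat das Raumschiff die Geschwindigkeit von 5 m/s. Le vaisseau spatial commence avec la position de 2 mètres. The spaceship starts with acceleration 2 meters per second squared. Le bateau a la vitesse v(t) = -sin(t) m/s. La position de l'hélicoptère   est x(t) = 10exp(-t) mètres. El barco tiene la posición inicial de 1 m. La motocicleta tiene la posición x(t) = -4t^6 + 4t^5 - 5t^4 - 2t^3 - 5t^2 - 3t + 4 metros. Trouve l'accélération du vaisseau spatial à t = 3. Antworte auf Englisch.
We must find the integral of our jerk equation j(t) = 96·t - 24 1 time. Finding the integral of j(t) and using a(0) = 2: a(t) = 48·t^2 - 24·t + 2. From the given acceleration equation a(t) = 48·t^2 - 24·t + 2, we substitute t = 3 to get a = 362.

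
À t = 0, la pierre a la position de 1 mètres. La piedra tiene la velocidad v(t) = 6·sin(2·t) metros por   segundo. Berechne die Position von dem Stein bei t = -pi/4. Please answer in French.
En partant de la vitesse v(t) = 6·sin(2·t), nous prenons 1 primitive. L'intégrale de la vitesse, avec x(0) = 1, donne la position: x(t) = 4 - 3·cos(2·t). Nous avons la position x(t) = 4 - 3·cos(2·t). En substituant t = -pi/4: x(-pi/4) = 4.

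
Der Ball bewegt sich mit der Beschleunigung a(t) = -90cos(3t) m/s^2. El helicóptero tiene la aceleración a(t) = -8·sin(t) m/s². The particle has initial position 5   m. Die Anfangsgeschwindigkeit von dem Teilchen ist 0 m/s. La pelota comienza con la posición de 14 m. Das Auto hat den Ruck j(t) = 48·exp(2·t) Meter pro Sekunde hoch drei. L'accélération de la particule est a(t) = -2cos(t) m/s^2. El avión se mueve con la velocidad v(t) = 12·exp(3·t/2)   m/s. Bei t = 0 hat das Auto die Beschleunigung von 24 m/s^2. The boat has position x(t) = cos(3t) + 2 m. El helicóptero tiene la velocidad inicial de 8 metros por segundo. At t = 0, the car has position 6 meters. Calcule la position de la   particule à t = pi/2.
Pour résoudre ceci, nous devons prendre 2 primitives de notre équation de l'accélération a(t) = -2·cos(t). L'intégrale de l'accélération est la vitesse. En utilisant v(0) = 0, nous obtenons v(t) = -2·sin(t). L'intégrale de la vitesse, avec x(0) = 5, donne la position: x(t) = 2·cos(t) + 3. Nous avons la position x(t) = 2·cos(t) + 3. En substituant t = pi/2: x(pi/2) = 3.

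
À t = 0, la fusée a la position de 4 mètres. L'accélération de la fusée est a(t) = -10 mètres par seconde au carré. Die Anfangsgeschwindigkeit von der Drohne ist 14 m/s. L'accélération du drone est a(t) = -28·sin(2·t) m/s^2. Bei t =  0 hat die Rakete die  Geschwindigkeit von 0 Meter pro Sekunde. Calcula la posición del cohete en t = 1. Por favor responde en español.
Partiendo de la aceleración a(t) = -10, tomamos 2 antiderivadas. Tomando ∫a(t)dt y aplicando v(0) = 0, encontramos v(t) = -10·t. La integral de la velocidad es la posición. Usando x(0) = 4, obtenemos x(t) = 4 - 5·t^2. De la ecuación de la posición x(t) = 4 - 5·t^2, sustituimos t = 1 para obtener x = -1.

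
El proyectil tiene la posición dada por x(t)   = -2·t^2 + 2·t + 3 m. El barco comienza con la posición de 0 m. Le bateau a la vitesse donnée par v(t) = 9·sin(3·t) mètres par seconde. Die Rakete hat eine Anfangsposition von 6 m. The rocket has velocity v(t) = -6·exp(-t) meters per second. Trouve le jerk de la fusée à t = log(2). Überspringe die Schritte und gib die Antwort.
Le jerk à t = log(2) est j = -3.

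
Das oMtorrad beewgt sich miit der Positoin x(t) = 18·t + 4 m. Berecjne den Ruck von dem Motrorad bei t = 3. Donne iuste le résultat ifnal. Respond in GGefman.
Bei t = 3, j = 0.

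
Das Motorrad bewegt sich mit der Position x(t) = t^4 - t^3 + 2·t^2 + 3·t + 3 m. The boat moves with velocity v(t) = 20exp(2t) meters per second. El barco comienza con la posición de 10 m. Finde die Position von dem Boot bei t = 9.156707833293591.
Ausgehend von der Geschwindigkeit v(t) = 20·exp(2·t), nehmen wir 1 Stammfunktion. Mit ∫v(t)dt und Anwendung von x(0) = 10, finden wir x(t) = 10·exp(2·t). Wir haben die Position x(t) = 10·exp(2·t). Durch Einsetzen von t = 9.156707833293591: x(9.156707833293591) = 898287525.737478.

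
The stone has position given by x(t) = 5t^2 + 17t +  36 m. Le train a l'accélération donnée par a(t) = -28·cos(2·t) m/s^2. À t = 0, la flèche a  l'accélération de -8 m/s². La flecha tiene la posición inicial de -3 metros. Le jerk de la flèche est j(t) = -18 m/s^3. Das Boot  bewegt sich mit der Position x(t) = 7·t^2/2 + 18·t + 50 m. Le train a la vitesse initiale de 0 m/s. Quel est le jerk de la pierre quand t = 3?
En partant de la position x(t) = 5·t^2 + 17·t + 36, nous prenons 3 dérivées. En prenant d/dt de x(t), nous trouvons v(t) = 10·t + 17. En dérivant la vitesse, nous obtenons l'accélération: a(t) = 10. En dérivant l'accélération, nous obtenons le jerk: j(t) = 0. Nous avons le jerk j(t) = 0. En substituant t = 3: j(3) = 0.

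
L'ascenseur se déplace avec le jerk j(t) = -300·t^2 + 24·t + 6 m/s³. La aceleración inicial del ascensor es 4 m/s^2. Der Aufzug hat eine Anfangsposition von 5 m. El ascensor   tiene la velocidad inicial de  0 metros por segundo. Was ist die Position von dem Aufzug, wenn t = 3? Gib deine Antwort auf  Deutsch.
Wir müssen das Integral unserer Gleichung für den Ruck j(t) = -300·t^2 + 24·t + 6 3-mal finden. Durch Integration von dem Ruck und Verwendung der Anfangsbedingung a(0) = 4, erhalten wir a(t) = -100·t^3 + 12·t^2 + 6·t + 4. Mit ∫a(t)dt und Anwendung von v(0) = 0, finden wir v(t) = t·(-25·t^3 + 4·t^2 + 3·t + 4). Mit ∫v(t)dt und Anwendung von x(0) = 5, finden wir x(t) = -5·t^5 + t^4 + t^3 + 2·t^2 + 5. Aus der Gleichung für die Position x(t) = -5·t^5 + t^4 + t^3 + 2·t^2 + 5, setzen wir t = 3 ein und erhalten x = -1084.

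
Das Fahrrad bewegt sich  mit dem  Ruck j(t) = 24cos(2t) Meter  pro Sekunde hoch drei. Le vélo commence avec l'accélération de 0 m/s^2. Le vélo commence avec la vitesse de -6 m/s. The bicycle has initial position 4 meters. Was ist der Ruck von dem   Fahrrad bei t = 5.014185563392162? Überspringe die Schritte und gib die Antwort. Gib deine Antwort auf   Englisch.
At t = 5.014185563392162, j = -19.7592344939100.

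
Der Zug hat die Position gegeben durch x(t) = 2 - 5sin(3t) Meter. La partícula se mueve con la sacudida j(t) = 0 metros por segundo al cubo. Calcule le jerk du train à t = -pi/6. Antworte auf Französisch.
Pour résoudre ceci, nous devons prendre 3 dérivées de notre équation de la position x(t) = 2 - 5·sin(3·t). En dérivant la position, nous obtenons la vitesse: v(t) = -15·cos(3·t). La dérivée de la vitesse donne l'accélération: a(t) = 45·sin(3·t). La dérivée de l'accélération donne le jerk: j(t) = 135·cos(3·t). De l'équation du jerk j(t) = 135·cos(3·t), nous substituons t = -pi/6 pour obtenir j = 0.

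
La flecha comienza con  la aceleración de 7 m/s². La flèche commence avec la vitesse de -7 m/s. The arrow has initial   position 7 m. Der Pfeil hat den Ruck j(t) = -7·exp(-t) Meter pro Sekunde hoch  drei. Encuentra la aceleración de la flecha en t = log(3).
Debemos encontrar la integral de nuestra ecuación de la sacudida j(t) = -7·exp(-t) 1 vez. La antiderivada de la sacudida, con a(0) = 7, da la aceleración: a(t) = 7·exp(-t). Tenemos la aceleración a(t) = 7·exp(-t). Sustituyendo t = log(3): a(log(3)) = 7/3.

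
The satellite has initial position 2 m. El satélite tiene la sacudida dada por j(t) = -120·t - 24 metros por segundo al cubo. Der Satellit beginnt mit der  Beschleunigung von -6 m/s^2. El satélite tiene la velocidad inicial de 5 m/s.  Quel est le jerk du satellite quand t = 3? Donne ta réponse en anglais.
From the given jerk equation j(t) = -120·t - 24, we substitute t = 3 to get j = -384.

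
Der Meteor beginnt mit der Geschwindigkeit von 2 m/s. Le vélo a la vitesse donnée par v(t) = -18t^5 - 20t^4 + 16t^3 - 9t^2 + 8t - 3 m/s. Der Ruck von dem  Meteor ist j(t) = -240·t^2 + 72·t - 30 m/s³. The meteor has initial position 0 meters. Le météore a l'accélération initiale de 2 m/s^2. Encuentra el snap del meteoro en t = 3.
Partiendo de la sacudida j(t) = -240·t^2 + 72·t - 30, tomamos 1 derivada. Derivando la sacudida, obtenemos el snap: s(t) = 72 - 480·t. De la ecuación del snap s(t) = 72 - 480·t, sustituimos t = 3 para obtener s = -1368.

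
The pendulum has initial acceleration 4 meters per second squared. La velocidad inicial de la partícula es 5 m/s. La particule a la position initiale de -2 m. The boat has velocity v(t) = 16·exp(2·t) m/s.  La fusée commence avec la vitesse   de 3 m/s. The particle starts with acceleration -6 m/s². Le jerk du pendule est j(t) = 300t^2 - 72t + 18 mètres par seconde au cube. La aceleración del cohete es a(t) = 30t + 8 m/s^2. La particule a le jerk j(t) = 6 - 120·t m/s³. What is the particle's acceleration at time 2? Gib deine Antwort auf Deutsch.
Wir müssen unsere Gleichung für den Ruck j(t) = 6 - 120·t 1-mal integrieren. Das Integral von dem Ruck, mit a(0) = -6, ergibt die Beschleunigung: a(t) = -60·t^2 + 6·t - 6. Aus der Gleichung für die Beschleunigung a(t) = -60·t^2 + 6·t - 6, setzen wir t = 2 ein und erhalten a = -234.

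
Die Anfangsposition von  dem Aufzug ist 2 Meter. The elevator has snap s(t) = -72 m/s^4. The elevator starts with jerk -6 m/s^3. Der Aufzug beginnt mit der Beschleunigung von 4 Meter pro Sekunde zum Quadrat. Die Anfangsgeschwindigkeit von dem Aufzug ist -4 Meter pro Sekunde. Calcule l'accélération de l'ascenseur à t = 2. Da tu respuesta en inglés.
We need to integrate our snap equation s(t) = -72 2 times. The antiderivative of snap, with j(0) = -6, gives jerk: j(t) = -72·t - 6. The integral of jerk is acceleration. Using a(0) = 4, we get a(t) = -36·t^2 - 6·t + 4. Using a(t) = -36·t^2 - 6·t + 4 and substituting t = 2, we find a = -152.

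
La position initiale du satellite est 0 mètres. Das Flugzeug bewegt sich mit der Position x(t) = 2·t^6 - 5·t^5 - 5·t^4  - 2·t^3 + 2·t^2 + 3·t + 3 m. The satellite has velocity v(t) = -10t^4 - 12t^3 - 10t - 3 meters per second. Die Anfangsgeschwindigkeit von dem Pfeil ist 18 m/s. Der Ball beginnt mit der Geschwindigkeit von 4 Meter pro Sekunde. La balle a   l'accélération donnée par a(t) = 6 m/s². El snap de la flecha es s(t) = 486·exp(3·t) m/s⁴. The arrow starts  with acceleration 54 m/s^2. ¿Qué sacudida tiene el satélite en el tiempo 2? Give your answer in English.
To solve this, we need to take 2 derivatives of our velocity equation v(t) = -10·t^4 - 12·t^3 - 10·t - 3. Differentiating velocity, we get acceleration: a(t) = -40·t^3 - 36·t^2 - 10. The derivative of acceleration gives jerk: j(t) = -120·t^2 - 72·t. Using j(t) = -120·t^2 - 72·t and substituting t = 2, we find j = -624.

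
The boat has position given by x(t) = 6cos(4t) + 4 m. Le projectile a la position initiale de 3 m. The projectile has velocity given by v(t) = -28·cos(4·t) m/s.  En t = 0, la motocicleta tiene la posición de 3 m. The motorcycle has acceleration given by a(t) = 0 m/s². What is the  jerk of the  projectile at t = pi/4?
We must differentiate our velocity equation v(t) = -28·cos(4·t) 2 times. Differentiating velocity, we get acceleration: a(t) = 112·sin(4·t). Differentiating acceleration, we get jerk: j(t) = 448·cos(4·t). Using j(t) = 448·cos(4·t) and substituting t = pi/4, we find j = -448.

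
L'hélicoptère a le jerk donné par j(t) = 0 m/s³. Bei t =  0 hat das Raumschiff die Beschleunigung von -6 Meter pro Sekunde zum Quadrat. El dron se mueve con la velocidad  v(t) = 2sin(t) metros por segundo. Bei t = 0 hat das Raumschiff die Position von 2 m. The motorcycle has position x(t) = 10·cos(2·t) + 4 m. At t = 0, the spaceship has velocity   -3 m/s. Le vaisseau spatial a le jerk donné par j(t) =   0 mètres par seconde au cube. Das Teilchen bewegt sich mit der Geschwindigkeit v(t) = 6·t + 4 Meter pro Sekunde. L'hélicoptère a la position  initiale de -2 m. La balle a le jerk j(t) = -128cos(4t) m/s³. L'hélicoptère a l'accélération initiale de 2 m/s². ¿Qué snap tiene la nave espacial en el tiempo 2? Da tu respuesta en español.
Para resolver esto, necesitamos tomar 1 derivada de nuestra ecuación de la sacudida j(t) = 0. Derivando la sacudida, obtenemos el snap: s(t) = 0. Tenemos el snap s(t) = 0. Sustituyendo t = 2: s(2) = 0.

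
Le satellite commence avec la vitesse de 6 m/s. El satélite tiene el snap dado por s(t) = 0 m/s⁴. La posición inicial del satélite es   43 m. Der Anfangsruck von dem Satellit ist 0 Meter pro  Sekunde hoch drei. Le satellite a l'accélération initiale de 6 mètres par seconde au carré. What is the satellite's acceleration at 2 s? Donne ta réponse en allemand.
Um dies zu lösen, müssen wir 2 Stammfunktionen unserer Gleichung für den Snap s(t) = 0 finden. Mit ∫s(t)dt und Anwendung von j(0) = 0, finden wir j(t) = 0. Mit ∫j(t)dt und Anwendung von a(0) = 6, finden wir a(t) = 6. Wir haben die Beschleunigung a(t) = 6. Durch Einsetzen von t = 2: a(2) = 6.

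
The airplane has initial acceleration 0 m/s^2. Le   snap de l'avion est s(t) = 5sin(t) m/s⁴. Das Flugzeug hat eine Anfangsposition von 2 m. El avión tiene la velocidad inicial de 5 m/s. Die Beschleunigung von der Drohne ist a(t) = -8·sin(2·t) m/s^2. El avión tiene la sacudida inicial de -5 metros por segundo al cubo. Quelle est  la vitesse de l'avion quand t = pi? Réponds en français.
Nous devons intégrer notre équation du snap s(t) = 5·sin(t) 3 fois. L'intégrale du snap, avec j(0) = -5, donne le jerk: j(t) = -5·cos(t). La primitive du jerk, avec a(0) = 0, donne l'accélération: a(t) = -5·sin(t). En intégrant l'accélération et en utilisant la condition initiale v(0) = 5, nous obtenons v(t) = 5·cos(t). En utilisant v(t) = 5·cos(t) et en substituant t = pi, nous trouvons v = -5.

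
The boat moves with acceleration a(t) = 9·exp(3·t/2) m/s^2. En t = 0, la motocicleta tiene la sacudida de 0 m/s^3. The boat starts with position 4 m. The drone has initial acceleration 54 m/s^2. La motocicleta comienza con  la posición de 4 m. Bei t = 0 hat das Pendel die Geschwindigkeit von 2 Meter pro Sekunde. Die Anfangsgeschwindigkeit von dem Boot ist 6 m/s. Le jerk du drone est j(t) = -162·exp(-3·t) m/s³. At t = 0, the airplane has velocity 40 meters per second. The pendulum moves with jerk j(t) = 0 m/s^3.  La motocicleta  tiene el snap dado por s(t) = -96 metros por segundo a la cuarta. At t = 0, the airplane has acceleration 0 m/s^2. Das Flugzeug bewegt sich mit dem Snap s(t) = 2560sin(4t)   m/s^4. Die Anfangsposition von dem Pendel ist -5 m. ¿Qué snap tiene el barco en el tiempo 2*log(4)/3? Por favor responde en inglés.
To solve this, we need to take 2 derivatives of our acceleration equation a(t) = 9·exp(3·t/2). The derivative of acceleration gives jerk: j(t) = 27·exp(3·t/2)/2. Differentiating jerk, we get snap: s(t) = 81·exp(3·t/2)/4. From the given snap equation s(t) = 81·exp(3·t/2)/4, we substitute t = 2*log(4)/3 to get s = 81.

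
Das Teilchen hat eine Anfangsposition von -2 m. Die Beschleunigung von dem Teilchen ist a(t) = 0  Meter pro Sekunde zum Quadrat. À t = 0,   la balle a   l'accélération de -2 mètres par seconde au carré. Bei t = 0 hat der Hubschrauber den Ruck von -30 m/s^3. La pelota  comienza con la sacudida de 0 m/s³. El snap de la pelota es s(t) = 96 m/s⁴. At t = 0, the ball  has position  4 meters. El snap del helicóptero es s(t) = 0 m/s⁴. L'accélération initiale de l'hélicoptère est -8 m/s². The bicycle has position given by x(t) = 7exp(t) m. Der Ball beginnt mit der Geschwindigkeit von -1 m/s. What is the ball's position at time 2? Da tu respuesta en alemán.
Wir müssen unsere Gleichung für den Snap s(t) = 96 4-mal integrieren. Durch Integration von dem Snap und Verwendung der Anfangsbedingung j(0) = 0, erhalten wir j(t) = 96·t. Mit ∫j(t)dt und Anwendung von a(0) = -2, finden wir a(t) = 48·t^2 - 2. Die Stammfunktion von der Beschleunigung ist die Geschwindigkeit. Mit v(0) = -1 erhalten wir v(t) = 16·t^3 - 2·t - 1. Durch Integration von der Geschwindigkeit und Verwendung der Anfangsbedingung x(0) = 4, erhalten wir x(t) = 4·t^4 - t^2 - t + 4. Mit x(t) = 4·t^4 - t^2 - t + 4 und Einsetzen von t = 2, finden wir x = 62.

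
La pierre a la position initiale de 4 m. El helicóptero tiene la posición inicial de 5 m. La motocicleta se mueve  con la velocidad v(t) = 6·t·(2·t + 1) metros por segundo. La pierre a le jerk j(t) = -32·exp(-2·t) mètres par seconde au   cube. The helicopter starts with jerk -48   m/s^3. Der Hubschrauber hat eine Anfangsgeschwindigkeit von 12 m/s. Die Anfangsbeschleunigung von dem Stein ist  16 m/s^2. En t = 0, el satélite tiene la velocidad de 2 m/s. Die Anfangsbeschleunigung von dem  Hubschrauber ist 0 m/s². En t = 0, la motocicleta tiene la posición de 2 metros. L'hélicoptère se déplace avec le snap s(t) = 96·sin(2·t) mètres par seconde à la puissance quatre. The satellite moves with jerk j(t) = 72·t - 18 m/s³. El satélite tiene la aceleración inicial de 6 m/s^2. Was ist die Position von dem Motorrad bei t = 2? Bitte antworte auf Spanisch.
Partiendo de la velocidad v(t) = 6·t·(2·t + 1), tomamos 1 integral. Integrando la velocidad y usando la condición inicial x(0) = 2, obtenemos x(t) = 4·t^3 + 3·t^2 + 2. De la ecuación de la posición x(t) = 4·t^3 + 3·t^2 + 2, sustituimos t = 2 para obtener x = 46.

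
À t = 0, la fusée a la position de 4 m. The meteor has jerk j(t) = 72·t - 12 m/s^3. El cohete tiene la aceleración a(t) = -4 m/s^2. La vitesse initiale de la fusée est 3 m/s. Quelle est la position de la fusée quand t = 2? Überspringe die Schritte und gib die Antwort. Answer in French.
À t = 2, x = 2.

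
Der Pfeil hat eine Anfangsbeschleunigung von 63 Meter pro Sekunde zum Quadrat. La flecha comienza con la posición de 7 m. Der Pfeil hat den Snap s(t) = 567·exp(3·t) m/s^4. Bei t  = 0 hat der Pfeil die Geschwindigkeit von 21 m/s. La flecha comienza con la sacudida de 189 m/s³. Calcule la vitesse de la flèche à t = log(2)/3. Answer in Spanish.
Partiendo del snap s(t) = 567·exp(3·t), tomamos 3 integrales. Tomando ∫s(t)dt y aplicando j(0) = 189, encontramos j(t) = 189·exp(3·t). Tomando ∫j(t)dt y aplicando a(0) = 63, encontramos a(t) = 63·exp(3·t). Integrando la aceleración y usando la condición inicial v(0) = 21, obtenemos v(t) = 21·exp(3·t). Usando v(t) = 21·exp(3·t) y sustituyendo t = log(2)/3, encontramos v = 42.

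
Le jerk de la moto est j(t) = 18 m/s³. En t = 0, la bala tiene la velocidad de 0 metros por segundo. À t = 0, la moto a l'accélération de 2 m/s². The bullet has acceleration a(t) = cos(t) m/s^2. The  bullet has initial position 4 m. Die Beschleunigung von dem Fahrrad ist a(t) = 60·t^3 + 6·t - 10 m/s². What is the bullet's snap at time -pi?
To solve this, we need to take 2 derivatives of our acceleration equation a(t) = cos(t). Differentiating acceleration, we get jerk: j(t) = -sin(t). The derivative of jerk gives snap: s(t) = -cos(t). We have snap s(t) = -cos(t). Substituting t = -pi: s(-pi) = 1.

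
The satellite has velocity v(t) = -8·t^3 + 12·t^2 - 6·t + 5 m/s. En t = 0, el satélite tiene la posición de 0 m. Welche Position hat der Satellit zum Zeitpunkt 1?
Wir müssen unsere Gleichung für die Geschwindigkeit v(t) = -8·t^3 + 12·t^2 - 6·t + 5 1-mal integrieren. Die Stammfunktion von der Geschwindigkeit, mit x(0) = 0, ergibt die Position: x(t) = -2·t^4 + 4·t^3 - 3·t^2 + 5·t. Mit x(t) = -2·t^4 + 4·t^3 - 3·t^2 + 5·t und Einsetzen von t = 1, finden wir x = 4.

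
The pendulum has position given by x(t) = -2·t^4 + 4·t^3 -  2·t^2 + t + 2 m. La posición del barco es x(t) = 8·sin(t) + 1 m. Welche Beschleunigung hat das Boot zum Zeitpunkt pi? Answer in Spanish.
Debemos derivar nuestra ecuación de la posición x(t) = 8·sin(t) + 1 2 veces. Derivando la posición, obtenemos la velocidad: v(t) = 8·cos(t). Derivando la velocidad, obtenemos la aceleración: a(t) = -8·sin(t). De la ecuación de la aceleración a(t) = -8·sin(t), sustituimos t = pi para obtener a = 0.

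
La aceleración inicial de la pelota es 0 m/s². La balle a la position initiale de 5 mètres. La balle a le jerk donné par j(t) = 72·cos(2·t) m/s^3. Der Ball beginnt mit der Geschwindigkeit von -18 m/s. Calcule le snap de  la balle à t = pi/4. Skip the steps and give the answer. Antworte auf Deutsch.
Die Antwort ist -144.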